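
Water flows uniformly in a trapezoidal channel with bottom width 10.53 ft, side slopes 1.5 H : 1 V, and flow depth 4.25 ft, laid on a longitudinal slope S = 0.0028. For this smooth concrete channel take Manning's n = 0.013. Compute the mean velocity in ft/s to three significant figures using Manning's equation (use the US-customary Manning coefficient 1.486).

12.0 ft/s

A = (b + z·y)·y = (10.53 + 1.5×4.25)×4.25 = 71.85 ft²
P = b + 2y√(1+z²) = 10.53 + 2×4.25×√(1+1.5²) = 25.85 ft
R = A/P = 71.85/25.85 = 2.779 ft
Q = (1.486/n)·A·R^(2/3)·S^(1/2) = (1.486/0.013) × 71.85 × 2.779^(2/3) × 0.0028^(1/2) = 859.0 ft³/s
V = Q/A = 859.0/71.85 = 11.96 ft/s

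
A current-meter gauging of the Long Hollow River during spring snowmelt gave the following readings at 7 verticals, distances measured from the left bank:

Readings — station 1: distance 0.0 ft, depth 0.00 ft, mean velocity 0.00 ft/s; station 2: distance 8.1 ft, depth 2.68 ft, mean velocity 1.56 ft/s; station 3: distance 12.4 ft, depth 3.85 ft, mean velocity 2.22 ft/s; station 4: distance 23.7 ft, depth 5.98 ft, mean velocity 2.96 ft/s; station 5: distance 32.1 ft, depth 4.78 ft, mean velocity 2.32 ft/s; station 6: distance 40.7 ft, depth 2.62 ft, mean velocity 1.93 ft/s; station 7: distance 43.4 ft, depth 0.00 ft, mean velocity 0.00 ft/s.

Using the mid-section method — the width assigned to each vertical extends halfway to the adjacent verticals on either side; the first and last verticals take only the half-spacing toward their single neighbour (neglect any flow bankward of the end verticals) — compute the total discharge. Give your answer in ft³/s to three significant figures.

w_2 = (12.4 − 0.0)/2 = 6.2 ft; q_2 = 1.56 × 2.68 × 6.2 = 25.92 ft³/s
w_3 = (23.7 − 8.1)/2 = 7.8 ft; q_3 = 2.22 × 3.85 × 7.8 = 66.67 ft³/s
w_4 = (32.1 − 12.4)/2 = 9.85 ft; q_4 = 2.96 × 5.98 × 9.85 = 174.4 ft³/s
w_5 = (40.7 − 23.7)/2 = 8.5 ft; q_5 = 2.32 × 4.78 × 8.5 = 94.26 ft³/s
w_6 = (43.4 − 32.1)/2 = 5.65 ft; q_6 = 1.93 × 2.62 × 5.65 = 28.57 ft³/s
Stations 1, 7 contribute zero (depth or velocity is 0).
Q = Σ qᵢ = 389.8 ft³/s

390 ft³/s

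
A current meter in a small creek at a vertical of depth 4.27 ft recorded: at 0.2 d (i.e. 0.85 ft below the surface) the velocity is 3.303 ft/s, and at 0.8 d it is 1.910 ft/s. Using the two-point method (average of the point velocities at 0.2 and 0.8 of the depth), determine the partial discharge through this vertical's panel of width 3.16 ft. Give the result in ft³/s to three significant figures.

35.2 ft³/s

v̄ = (3.303 + 1.910) / 2 = 2.607 ft/s
q = v̄ × d × w = 2.607 × 4.27 × 3.16 = 35.17 ft³/s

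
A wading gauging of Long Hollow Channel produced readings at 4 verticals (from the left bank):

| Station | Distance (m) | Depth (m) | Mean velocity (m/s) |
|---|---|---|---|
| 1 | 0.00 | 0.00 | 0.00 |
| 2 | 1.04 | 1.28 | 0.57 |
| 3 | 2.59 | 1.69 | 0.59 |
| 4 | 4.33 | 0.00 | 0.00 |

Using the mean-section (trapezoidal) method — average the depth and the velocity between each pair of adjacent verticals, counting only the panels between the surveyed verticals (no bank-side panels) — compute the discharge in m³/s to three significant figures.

Panel 1-2: Δb = 1.04 m, d̄ = (0.00+1.28)/2 = 0.64, v̄ = (0.00+0.57)/2 = 0.285 → q = 1.04×0.64×0.285 = 0.1897 m³/s
Panel 2-3: Δb = 1.55 m, d̄ = (1.28+1.69)/2 = 1.485, v̄ = (0.57+0.59)/2 = 0.58 → q = 1.55×1.485×0.58 = 1.335 m³/s
Panel 3-4: Δb = 1.74 m, d̄ = (1.69+0.00)/2 = 0.845, v̄ = (0.59+0.00)/2 = 0.295 → q = 1.74×0.845×0.295 = 0.4337 m³/s
Q = Σ q = 1.958 m³/s

1.96 m³/s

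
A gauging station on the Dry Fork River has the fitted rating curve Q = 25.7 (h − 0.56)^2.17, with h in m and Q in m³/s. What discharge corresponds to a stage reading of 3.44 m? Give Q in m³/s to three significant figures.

255 m³/s

Q = 25.7 × (3.44 − 0.56)^2.17 = 25.7 × 2.88^2.17 = 255.2 m³/s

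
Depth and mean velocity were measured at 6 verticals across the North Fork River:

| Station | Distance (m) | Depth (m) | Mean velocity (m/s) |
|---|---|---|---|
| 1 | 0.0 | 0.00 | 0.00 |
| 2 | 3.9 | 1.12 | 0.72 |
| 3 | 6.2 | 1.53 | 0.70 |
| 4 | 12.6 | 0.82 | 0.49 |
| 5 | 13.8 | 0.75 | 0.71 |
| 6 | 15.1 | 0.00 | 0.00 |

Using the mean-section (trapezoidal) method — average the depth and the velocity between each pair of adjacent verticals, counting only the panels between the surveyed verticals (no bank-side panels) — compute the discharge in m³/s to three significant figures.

Panel 1-2: Δb = 3.9 m, d̄ = (0.00+1.12)/2 = 0.56, v̄ = (0.00+0.72)/2 = 0.36 → q = 3.9×0.56×0.36 = 0.7862 m³/s
Panel 2-3: Δb = 2.3 m, d̄ = (1.12+1.53)/2 = 1.325, v̄ = (0.72+0.70)/2 = 0.71 → q = 2.3×1.325×0.71 = 2.164 m³/s
Panel 3-4: Δb = 6.4 m, d̄ = (1.53+0.82)/2 = 1.175, v̄ = (0.70+0.49)/2 = 0.595 → q = 6.4×1.175×0.595 = 4.474 m³/s
Panel 4-5: Δb = 1.2 m, d̄ = (0.82+0.75)/2 = 0.785, v̄ = (0.49+0.71)/2 = 0.6 → q = 1.2×0.785×0.6 = 0.5652 m³/s
Panel 5-6: Δb = 1.3 m, d̄ = (0.75+0.00)/2 = 0.375, v̄ = (0.71+0.00)/2 = 0.355 → q = 1.3×0.375×0.355 = 0.1731 m³/s
Q = Σ q = 8.163 m³/s

8.16 m³/s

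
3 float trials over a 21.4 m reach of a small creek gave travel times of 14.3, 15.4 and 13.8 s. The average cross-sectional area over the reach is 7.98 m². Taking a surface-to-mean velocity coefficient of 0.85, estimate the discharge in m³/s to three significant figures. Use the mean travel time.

10.0 m³/s

t̄ = (14.3 + 15.4 + 13.8) / 3 = 14.5 s
v_surface = L / t̄ = 21.4 / 14.5 = 1.476 m/s
v_mean = 0.85 × 1.476 = 1.254 m/s
Q = A × v_mean = 7.98 × 1.254 = 10.01 m³/s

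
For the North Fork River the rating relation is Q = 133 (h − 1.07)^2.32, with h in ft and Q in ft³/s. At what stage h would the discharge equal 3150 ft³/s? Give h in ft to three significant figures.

4.98 ft

h − h₀ = (Q/C)^(1/b) = (3150/133)^(1/2.32) = 3.912 ft
h = 1.07 + 3.912 = 4.982 ft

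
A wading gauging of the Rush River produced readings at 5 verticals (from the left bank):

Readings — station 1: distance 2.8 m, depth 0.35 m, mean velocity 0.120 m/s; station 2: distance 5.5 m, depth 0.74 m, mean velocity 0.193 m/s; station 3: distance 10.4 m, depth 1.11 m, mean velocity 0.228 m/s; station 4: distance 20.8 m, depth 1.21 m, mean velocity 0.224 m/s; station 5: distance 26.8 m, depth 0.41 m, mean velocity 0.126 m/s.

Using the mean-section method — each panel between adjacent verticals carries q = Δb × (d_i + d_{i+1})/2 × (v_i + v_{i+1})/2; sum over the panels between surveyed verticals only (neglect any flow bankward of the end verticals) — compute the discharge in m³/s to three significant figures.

Panel 1-2: Δb = 2.7 m, d̄ = (0.35+0.74)/2 = 0.545, v̄ = (0.120+0.193)/2 = 0.1565 → q = 2.7×0.545×0.1565 = 0.2303 m³/s
Panel 2-3: Δb = 4.9 m, d̄ = (0.74+1.11)/2 = 0.925, v̄ = (0.193+0.228)/2 = 0.2105 → q = 4.9×0.925×0.2105 = 0.9541 m³/s
Panel 3-4: Δb = 10.4 m, d̄ = (1.11+1.21)/2 = 1.16, v̄ = (0.228+0.224)/2 = 0.226 → q = 10.4×1.16×0.226 = 2.726 m³/s
Panel 4-5: Δb = 6 m, d̄ = (1.21+0.41)/2 = 0.81, v̄ = (0.224+0.126)/2 = 0.175 → q = 6×0.81×0.175 = 0.8505 m³/s
Q = Σ q = 4.761 m³/s

4.76 m³/s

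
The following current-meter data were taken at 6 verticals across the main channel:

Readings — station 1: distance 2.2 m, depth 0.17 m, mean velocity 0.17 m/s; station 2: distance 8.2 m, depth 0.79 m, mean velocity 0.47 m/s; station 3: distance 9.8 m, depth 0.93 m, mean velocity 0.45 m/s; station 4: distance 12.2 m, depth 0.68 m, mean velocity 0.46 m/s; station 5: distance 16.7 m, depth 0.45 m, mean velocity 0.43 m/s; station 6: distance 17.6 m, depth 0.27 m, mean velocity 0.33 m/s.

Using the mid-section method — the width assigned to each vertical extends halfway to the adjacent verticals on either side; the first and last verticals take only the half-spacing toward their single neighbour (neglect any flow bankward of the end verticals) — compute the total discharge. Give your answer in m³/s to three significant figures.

w_1 = (8.2 − 2.2)/2 = 3 m; q_1 = 0.17 × 0.17 × 3 = 0.08670 m³/s
w_2 = (9.8 − 2.2)/2 = 3.8 m; q_2 = 0.47 × 0.79 × 3.8 = 1.411 m³/s
w_3 = (12.2 − 8.2)/2 = 2 m; q_3 = 0.45 × 0.93 × 2 = 0.8370 m³/s
w_4 = (16.7 − 9.8)/2 = 3.45 m; q_4 = 0.46 × 0.68 × 3.45 = 1.079 m³/s
w_5 = (17.6 − 12.2)/2 = 2.7 m; q_5 = 0.43 × 0.45 × 2.7 = 0.5225 m³/s
w_6 = (17.6 − 16.7)/2 = 0.45 m; q_6 = 0.33 × 0.27 × 0.45 = 0.04010 m³/s
Q = Σ qᵢ = 3.976 m³/s

3.98 m³/s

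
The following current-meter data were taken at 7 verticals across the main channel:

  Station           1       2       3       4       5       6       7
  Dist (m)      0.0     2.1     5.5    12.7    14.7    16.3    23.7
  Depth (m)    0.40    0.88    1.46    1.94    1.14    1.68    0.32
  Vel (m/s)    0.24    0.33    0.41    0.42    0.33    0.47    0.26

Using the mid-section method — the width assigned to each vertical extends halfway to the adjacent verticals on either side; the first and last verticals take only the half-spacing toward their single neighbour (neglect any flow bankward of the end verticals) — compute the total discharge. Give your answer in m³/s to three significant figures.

w_1 = (2.1 − 0.0)/2 = 1.05 m; q_1 = 0.24 × 0.40 × 1.05 = 0.1008 m³/s
w_2 = (5.5 − 0.0)/2 = 2.75 m; q_2 = 0.33 × 0.88 × 2.75 = 0.7986 m³/s
w_3 = (12.7 − 2.1)/2 = 5.3 m; q_3 = 0.41 × 1.46 × 5.3 = 3.173 m³/s
w_4 = (14.7 − 5.5)/2 = 4.6 m; q_4 = 0.42 × 1.94 × 4.6 = 3.748 m³/s
w_5 = (16.3 − 12.7)/2 = 1.8 m; q_5 = 0.33 × 1.14 × 1.8 = 0.6772 m³/s
w_6 = (23.7 − 14.7)/2 = 4.5 m; q_6 = 0.47 × 1.68 × 4.5 = 3.553 m³/s
w_7 = (23.7 − 16.3)/2 = 3.7 m; q_7 = 0.26 × 0.32 × 3.7 = 0.3078 m³/s
Q = Σ qᵢ = 12.36 m³/s

12.4 m³/s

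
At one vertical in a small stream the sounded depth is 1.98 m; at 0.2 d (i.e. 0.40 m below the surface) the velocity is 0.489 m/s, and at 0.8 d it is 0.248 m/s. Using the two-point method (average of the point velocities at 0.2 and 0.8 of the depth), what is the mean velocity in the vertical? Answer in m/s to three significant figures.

0.369 m/s

v̄ = (0.489 + 0.248) / 2 = 0.3685 m/s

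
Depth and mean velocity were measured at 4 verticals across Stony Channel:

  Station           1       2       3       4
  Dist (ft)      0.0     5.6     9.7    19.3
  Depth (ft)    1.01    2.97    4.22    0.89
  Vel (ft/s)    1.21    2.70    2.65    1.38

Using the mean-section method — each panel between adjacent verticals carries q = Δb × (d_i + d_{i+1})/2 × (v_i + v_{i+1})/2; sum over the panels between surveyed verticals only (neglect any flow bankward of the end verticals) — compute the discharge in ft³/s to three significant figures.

Panel 1-2: Δb = 5.6 ft, d̄ = (1.01+2.97)/2 = 1.99, v̄ = (1.21+2.70)/2 = 1.955 → q = 5.6×1.99×1.955 = 21.79 ft³/s
Panel 2-3: Δb = 4.1 ft, d̄ = (2.97+4.22)/2 = 3.595, v̄ = (2.70+2.65)/2 = 2.675 → q = 4.1×3.595×2.675 = 39.43 ft³/s
Panel 3-4: Δb = 9.6 ft, d̄ = (4.22+0.89)/2 = 2.555, v̄ = (2.65+1.38)/2 = 2.015 → q = 9.6×2.555×2.015 = 49.42 ft³/s
Q = Σ q = 110.6 ft³/s

111 ft³/s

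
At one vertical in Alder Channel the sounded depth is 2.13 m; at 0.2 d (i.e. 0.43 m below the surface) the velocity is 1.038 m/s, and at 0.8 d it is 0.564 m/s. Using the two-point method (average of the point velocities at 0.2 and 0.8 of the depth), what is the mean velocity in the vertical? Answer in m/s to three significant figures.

0.801 m/s

v̄ = (1.038 + 0.564) / 2 = 0.8010 m/s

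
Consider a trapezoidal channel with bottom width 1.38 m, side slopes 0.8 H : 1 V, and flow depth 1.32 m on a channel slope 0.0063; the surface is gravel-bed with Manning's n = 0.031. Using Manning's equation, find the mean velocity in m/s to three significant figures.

1.97 m/s

A = (b + z·y)·y = (1.38 + 0.8×1.32)×1.32 = 3.216 m²
P = b + 2y√(1+z²) = 1.38 + 2×1.32×√(1+0.8²) = 4.761 m
R = A/P = 3.216/4.761 = 0.6754 m
Q = (1/n)·A·R^(2/3)·S^(1/2) = (1/0.031) × 3.216 × 0.6754^(2/3) × 0.0063^(1/2) = 6.338 m³/s
V = Q/A = 6.338/3.216 = 1.971 m/s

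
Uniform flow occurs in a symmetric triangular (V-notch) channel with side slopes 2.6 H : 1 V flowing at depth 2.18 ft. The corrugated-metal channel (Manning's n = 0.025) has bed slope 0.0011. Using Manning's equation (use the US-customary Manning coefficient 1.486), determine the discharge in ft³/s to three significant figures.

A = z·y² = 2.6×2.18² = 12.36 ft²
P = 2y√(1+z²) = 2×2.18×√(1+2.6²) = 12.15 ft
R = A/P = 12.36/12.15 = 1.017 ft
Q = (1.486/n)·A·R^(2/3)·S^(1/2) = (1.486/0.025) × 12.36 × 1.017^(2/3) × 0.0011^(1/2) = 24.64 ft³/s

24.6 ft³/s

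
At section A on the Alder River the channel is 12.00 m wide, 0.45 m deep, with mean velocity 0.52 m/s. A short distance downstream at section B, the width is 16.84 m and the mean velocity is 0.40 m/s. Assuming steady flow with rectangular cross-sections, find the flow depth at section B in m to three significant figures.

0.417 m

Q = A₁V₁ = (12.00×0.45) × 0.52 = 2.808 m³/s
d₂ = Q/(b₂ V₂) = 2.808/(16.84×0.40) = 0.4169 m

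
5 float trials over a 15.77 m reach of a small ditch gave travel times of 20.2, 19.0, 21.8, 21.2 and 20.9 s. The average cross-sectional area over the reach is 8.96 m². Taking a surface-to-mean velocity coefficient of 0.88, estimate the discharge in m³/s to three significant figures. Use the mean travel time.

6.03 m³/s

t̄ = (20.2 + 19.0 + 21.8 + 21.2 + 20.9) / 5 = 20.62 s
v_surface = L / t̄ = 15.77 / 20.62 = 0.7648 m/s
v_mean = 0.88 × 0.7648 = 0.6730 m/s
Q = A × v_mean = 8.96 × 0.6730 = 6.030 m³/s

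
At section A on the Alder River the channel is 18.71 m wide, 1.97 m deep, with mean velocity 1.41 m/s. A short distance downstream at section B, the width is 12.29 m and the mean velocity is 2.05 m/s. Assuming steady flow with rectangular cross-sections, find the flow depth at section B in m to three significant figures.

2.06 m

Q = A₁V₁ = (18.71×1.97) × 1.41 = 51.97 m³/s
d₂ = Q/(b₂ V₂) = 51.97/(12.29×2.05) = 2.063 m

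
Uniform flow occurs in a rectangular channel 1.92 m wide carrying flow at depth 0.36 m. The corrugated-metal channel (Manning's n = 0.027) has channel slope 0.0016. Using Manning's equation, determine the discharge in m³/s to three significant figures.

A = b·y = 1.92 × 0.36 = 0.6912 m²
P = b + 2y = 1.92 + 2×0.36 = 2.640 m
R = A/P = 0.6912/2.640 = 0.2618 m
Q = (1/n)·A·R^(2/3)·S^(1/2) = (1/0.027) × 0.6912 × 0.2618^(2/3) × 0.0016^(1/2) = 0.4191 m³/s

0.419 m³/s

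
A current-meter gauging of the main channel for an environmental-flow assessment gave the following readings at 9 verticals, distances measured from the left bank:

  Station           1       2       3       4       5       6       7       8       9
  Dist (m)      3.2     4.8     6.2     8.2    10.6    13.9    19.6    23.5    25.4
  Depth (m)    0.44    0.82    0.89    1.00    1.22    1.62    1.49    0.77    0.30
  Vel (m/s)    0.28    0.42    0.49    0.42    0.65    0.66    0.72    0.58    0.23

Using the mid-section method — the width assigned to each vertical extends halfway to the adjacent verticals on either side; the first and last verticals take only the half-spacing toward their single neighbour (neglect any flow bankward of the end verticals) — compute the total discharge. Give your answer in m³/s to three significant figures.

15.9 m³/s

w_1 = (4.8 − 3.2)/2 = 0.8 m; q_1 = 0.28 × 0.44 × 0.8 = 0.09856 m³/s
w_2 = (6.2 − 3.2)/2 = 1.5 m; q_2 = 0.42 × 0.82 × 1.5 = 0.5166 m³/s
w_3 = (8.2 − 4.8)/2 = 1.7 m; q_3 = 0.49 × 0.89 × 1.7 = 0.7414 m³/s
w_4 = (10.6 − 6.2)/2 = 2.2 m; q_4 = 0.42 × 1.00 × 2.2 = 0.9240 m³/s
w_5 = (13.9 − 8.2)/2 = 2.85 m; q_5 = 0.65 × 1.22 × 2.85 = 2.260 m³/s
w_6 = (19.6 − 10.6)/2 = 4.5 m; q_6 = 0.66 × 1.62 × 4.5 = 4.811 m³/s
w_7 = (23.5 − 13.9)/2 = 4.8 m; q_7 = 0.72 × 1.49 × 4.8 = 5.149 m³/s
w_8 = (25.4 − 19.6)/2 = 2.9 m; q_8 = 0.58 × 0.77 × 2.9 = 1.295 m³/s
w_9 = (25.4 − 23.5)/2 = 0.95 m; q_9 = 0.23 × 0.30 × 0.95 = 0.06555 m³/s
Q = Σ qᵢ = 15.86 m³/s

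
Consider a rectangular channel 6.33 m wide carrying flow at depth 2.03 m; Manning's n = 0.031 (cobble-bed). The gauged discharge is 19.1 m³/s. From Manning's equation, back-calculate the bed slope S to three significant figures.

0.00160

A = b·y = 6.33 × 2.03 = 12.85 m²
P = b + 2y = 6.33 + 2×2.03 = 10.39 m
R = A/P = 12.85/10.39 = 1.237 m
S = (Q·n / (1·A·R^(2/3)))² = (19.1×0.031 / (1×12.85×1.152))² = 0.001599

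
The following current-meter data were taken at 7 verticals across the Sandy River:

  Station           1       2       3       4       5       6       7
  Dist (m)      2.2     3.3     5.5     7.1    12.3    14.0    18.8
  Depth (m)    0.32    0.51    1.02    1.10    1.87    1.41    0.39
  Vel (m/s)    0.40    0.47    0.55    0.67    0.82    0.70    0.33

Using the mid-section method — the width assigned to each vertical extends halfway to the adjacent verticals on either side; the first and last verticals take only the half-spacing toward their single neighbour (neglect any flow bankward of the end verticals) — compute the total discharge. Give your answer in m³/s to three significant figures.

w_1 = (3.3 − 2.2)/2 = 0.55 m; q_1 = 0.40 × 0.32 × 0.55 = 0.07040 m³/s
w_2 = (5.5 − 2.2)/2 = 1.65 m; q_2 = 0.47 × 0.51 × 1.65 = 0.3955 m³/s
w_3 = (7.1 − 3.3)/2 = 1.9 m; q_3 = 0.55 × 1.02 × 1.9 = 1.066 m³/s
w_4 = (12.3 − 5.5)/2 = 3.4 m; q_4 = 0.67 × 1.10 × 3.4 = 2.506 m³/s
w_5 = (14.0 − 7.1)/2 = 3.45 m; q_5 = 0.82 × 1.87 × 3.45 = 5.290 m³/s
w_6 = (18.8 − 12.3)/2 = 3.25 m; q_6 = 0.70 × 1.41 × 3.25 = 3.208 m³/s
w_7 = (18.8 − 14.0)/2 = 2.4 m; q_7 = 0.33 × 0.39 × 2.4 = 0.3089 m³/s
Q = Σ qᵢ = 12.84 m³/s

12.8 m³/s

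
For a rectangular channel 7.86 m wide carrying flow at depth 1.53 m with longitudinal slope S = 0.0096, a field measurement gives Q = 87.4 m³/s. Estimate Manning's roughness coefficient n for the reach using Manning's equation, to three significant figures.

0.0144

A = b·y = 7.86 × 1.53 = 12.03 m²
P = b + 2y = 7.86 + 2×1.53 = 10.92 m
R = A/P = 12.03/10.92 = 1.101 m
n = (1/Q)·A·R^(2/3)·S^(1/2) = (1/87.4) × 12.03 × 1.066 × 0.09798 = 0.01438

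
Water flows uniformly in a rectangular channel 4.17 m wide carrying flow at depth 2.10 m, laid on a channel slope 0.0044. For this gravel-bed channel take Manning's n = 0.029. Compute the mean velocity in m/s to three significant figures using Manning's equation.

A = b·y = 4.17 × 2.10 = 8.757 m²
P = b + 2y = 4.17 + 2×2.10 = 8.370 m
R = A/P = 8.757/8.370 = 1.046 m
Q = (1/n)·A·R^(2/3)·S^(1/2) = (1/0.029) × 8.757 × 1.046^(2/3) × 0.0044^(1/2) = 20.64 m³/s
V = Q/A = 20.64/8.757 = 2.357 m/s

2.36 m/s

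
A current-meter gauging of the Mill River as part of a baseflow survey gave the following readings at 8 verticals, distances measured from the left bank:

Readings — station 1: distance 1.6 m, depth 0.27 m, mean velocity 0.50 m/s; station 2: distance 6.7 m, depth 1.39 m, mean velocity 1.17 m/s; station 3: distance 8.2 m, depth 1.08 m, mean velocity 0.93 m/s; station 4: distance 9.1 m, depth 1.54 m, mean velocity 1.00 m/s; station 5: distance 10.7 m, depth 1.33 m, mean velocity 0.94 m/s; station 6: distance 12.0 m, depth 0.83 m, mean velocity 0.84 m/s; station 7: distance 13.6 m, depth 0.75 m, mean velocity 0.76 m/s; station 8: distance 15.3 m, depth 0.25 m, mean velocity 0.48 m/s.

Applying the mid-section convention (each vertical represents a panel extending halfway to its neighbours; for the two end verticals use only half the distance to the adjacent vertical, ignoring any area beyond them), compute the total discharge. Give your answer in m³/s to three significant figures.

w_1 = (6.7 − 1.6)/2 = 2.55 m; q_1 = 0.50 × 0.27 × 2.55 = 0.3443 m³/s
w_2 = (8.2 − 1.6)/2 = 3.3 m; q_2 = 1.17 × 1.39 × 3.3 = 5.367 m³/s
w_3 = (9.1 − 6.7)/2 = 1.2 m; q_3 = 0.93 × 1.08 × 1.2 = 1.205 m³/s
w_4 = (10.7 − 8.2)/2 = 1.25 m; q_4 = 1.00 × 1.54 × 1.25 = 1.925 m³/s
w_5 = (12.0 − 9.1)/2 = 1.45 m; q_5 = 0.94 × 1.33 × 1.45 = 1.813 m³/s
w_6 = (13.6 − 10.7)/2 = 1.45 m; q_6 = 0.84 × 0.83 × 1.45 = 1.011 m³/s
w_7 = (15.3 − 12.0)/2 = 1.65 m; q_7 = 0.76 × 0.75 × 1.65 = 0.9405 m³/s
w_8 = (15.3 − 13.6)/2 = 0.85 m; q_8 = 0.48 × 0.25 × 0.85 = 0.1020 m³/s
Q = Σ qᵢ = 12.71 m³/s

12.7 m³/s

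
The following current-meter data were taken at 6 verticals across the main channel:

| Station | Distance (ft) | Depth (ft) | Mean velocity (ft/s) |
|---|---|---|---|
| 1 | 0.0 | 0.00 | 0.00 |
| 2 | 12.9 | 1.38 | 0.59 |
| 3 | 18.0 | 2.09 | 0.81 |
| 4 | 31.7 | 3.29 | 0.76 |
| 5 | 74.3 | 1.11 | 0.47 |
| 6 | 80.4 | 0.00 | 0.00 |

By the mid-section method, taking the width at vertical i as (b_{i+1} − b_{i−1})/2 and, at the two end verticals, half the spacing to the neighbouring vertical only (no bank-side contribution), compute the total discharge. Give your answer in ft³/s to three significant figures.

106 ft³/s

w_2 = (18.0 − 0.0)/2 = 9 ft; q_2 = 0.59 × 1.38 × 9 = 7.328 ft³/s
w_3 = (31.7 − 12.9)/2 = 9.4 ft; q_3 = 0.81 × 2.09 × 9.4 = 15.91 ft³/s
w_4 = (74.3 − 18.0)/2 = 28.15 ft; q_4 = 0.76 × 3.29 × 28.15 = 70.39 ft³/s
w_5 = (80.4 − 31.7)/2 = 24.35 ft; q_5 = 0.47 × 1.11 × 24.35 = 12.70 ft³/s
Stations 1, 6 contribute zero (depth or velocity is 0).
Q = Σ qᵢ = 106.3 ft³/s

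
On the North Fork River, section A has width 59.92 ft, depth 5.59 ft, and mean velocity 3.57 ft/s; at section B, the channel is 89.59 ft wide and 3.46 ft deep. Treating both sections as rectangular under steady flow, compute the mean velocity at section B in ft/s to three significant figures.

Q = A₁V₁ = (59.92×5.59) × 3.57 = 1196 ft³/s
A₂ = 89.59 × 3.46 = 310.0 ft²
V₂ = Q/A₂ = 1196/310.0 = 3.858 ft/s

3.86 ft/s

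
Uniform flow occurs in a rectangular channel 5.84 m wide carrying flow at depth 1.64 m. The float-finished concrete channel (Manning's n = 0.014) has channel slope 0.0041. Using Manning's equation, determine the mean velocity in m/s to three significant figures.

A = b·y = 5.84 × 1.64 = 9.578 m²
P = b + 2y = 5.84 + 2×1.64 = 9.120 m
R = A/P = 9.578/9.120 = 1.050 m
Q = (1/n)·A·R^(2/3)·S^(1/2) = (1/0.014) × 9.578 × 1.050^(2/3) × 0.0041^(1/2) = 45.26 m³/s
V = Q/A = 45.26/9.578 = 4.725 m/s

4.73 m/s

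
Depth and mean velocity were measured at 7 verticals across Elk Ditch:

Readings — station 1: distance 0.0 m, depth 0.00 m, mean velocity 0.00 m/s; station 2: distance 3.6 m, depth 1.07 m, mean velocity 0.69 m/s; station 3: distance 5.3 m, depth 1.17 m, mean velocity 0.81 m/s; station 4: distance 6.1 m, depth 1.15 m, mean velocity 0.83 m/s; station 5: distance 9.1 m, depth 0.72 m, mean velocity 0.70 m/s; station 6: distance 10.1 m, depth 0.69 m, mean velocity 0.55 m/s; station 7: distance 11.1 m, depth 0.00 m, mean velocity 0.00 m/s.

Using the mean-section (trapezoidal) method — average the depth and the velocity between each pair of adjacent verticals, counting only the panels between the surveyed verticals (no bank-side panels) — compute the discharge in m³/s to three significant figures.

Panel 1-2: Δb = 3.6 m, d̄ = (0.00+1.07)/2 = 0.535, v̄ = (0.00+0.69)/2 = 0.345 → q = 3.6×0.535×0.345 = 0.6645 m³/s
Panel 2-3: Δb = 1.7 m, d̄ = (1.07+1.17)/2 = 1.12, v̄ = (0.69+0.81)/2 = 0.75 → q = 1.7×1.12×0.75 = 1.428 m³/s
Panel 3-4: Δb = 0.8 m, d̄ = (1.17+1.15)/2 = 1.16, v̄ = (0.81+0.83)/2 = 0.82 → q = 0.8×1.16×0.82 = 0.7610 m³/s
Panel 4-5: Δb = 3 m, d̄ = (1.15+0.72)/2 = 0.935, v̄ = (0.83+0.70)/2 = 0.765 → q = 3×0.935×0.765 = 2.146 m³/s
Panel 5-6: Δb = 1 m, d̄ = (0.72+0.69)/2 = 0.705, v̄ = (0.70+0.55)/2 = 0.625 → q = 1×0.705×0.625 = 0.4406 m³/s
Panel 6-7: Δb = 1 m, d̄ = (0.69+0.00)/2 = 0.345, v̄ = (0.55+0.00)/2 = 0.275 → q = 1×0.345×0.275 = 0.09488 m³/s
Q = Σ q = 5.535 m³/s

5.53 m³/s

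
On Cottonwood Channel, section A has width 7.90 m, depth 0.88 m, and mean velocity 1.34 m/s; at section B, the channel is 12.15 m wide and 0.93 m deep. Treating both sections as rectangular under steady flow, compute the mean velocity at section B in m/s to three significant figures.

Q = A₁V₁ = (7.90×0.88) × 1.34 = 9.316 m³/s
A₂ = 12.15 × 0.93 = 11.30 m²
V₂ = Q/A₂ = 9.316/11.30 = 0.8244 m/s

0.824 m/s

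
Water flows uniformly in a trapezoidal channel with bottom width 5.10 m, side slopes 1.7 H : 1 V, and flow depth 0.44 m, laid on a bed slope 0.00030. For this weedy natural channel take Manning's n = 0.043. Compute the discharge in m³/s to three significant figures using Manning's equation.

A = (b + z·y)·y = (5.10 + 1.7×0.44)×0.44 = 2.573 m²
P = b + 2y√(1+z²) = 5.10 + 2×0.44×√(1+1.7²) = 6.836 m
R = A/P = 2.573/6.836 = 0.3764 m
Q = (1/n)·A·R^(2/3)·S^(1/2) = (1/0.043) × 2.573 × 0.3764^(2/3) × 0.00030^(1/2) = 0.5403 m³/s

0.540 m³/s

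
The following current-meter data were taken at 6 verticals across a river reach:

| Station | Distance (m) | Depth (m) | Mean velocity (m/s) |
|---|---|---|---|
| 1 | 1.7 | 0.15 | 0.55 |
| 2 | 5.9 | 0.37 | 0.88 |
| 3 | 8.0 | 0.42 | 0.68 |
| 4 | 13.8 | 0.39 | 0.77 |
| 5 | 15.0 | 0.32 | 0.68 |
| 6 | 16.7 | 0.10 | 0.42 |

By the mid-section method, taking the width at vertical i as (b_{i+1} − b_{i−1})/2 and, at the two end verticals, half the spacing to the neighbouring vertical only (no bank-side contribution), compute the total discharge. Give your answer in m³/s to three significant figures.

w_1 = (5.9 − 1.7)/2 = 2.1 m; q_1 = 0.55 × 0.15 × 2.1 = 0.1733 m³/s
w_2 = (8.0 − 1.7)/2 = 3.15 m; q_2 = 0.88 × 0.37 × 3.15 = 1.026 m³/s
w_3 = (13.8 − 5.9)/2 = 3.95 m; q_3 = 0.68 × 0.42 × 3.95 = 1.128 m³/s
w_4 = (15.0 − 8.0)/2 = 3.5 m; q_4 = 0.77 × 0.39 × 3.5 = 1.051 m³/s
w_5 = (16.7 − 13.8)/2 = 1.45 m; q_5 = 0.68 × 0.32 × 1.45 = 0.3155 m³/s
w_6 = (16.7 − 15.0)/2 = 0.85 m; q_6 = 0.42 × 0.10 × 0.85 = 0.03570 m³/s
Q = Σ qᵢ = 3.729 m³/s

3.73 m³/s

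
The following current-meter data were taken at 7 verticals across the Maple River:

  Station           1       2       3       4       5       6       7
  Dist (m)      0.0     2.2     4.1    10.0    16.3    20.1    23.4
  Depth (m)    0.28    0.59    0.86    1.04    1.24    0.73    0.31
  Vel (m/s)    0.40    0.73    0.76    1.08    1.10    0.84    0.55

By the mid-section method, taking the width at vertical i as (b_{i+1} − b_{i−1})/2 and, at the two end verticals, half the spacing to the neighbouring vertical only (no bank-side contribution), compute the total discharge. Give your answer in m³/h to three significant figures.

71100 m³/h

w_1 = (2.2 − 0.0)/2 = 1.1 m; q_1 = 0.40 × 0.28 × 1.1 = 0.1232 m³/s
w_2 = (4.1 − 0.0)/2 = 2.05 m; q_2 = 0.73 × 0.59 × 2.05 = 0.8829 m³/s
w_3 = (10.0 − 2.2)/2 = 3.9 m; q_3 = 0.76 × 0.86 × 3.9 = 2.549 m³/s
w_4 = (16.3 − 4.1)/2 = 6.1 m; q_4 = 1.08 × 1.04 × 6.1 = 6.852 m³/s
w_5 = (20.1 − 10.0)/2 = 5.05 m; q_5 = 1.10 × 1.24 × 5.05 = 6.888 m³/s
w_6 = (23.4 − 16.3)/2 = 3.55 m; q_6 = 0.84 × 0.73 × 3.55 = 2.177 m³/s
w_7 = (23.4 − 20.1)/2 = 1.65 m; q_7 = 0.55 × 0.31 × 1.65 = 0.2813 m³/s
Q = Σ qᵢ = 19.75 m³/s
= 19.75 × 3600 = 71110 m³/h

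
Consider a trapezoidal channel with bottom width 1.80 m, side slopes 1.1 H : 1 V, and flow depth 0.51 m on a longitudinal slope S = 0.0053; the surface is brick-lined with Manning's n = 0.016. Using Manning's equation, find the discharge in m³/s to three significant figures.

A = (b + z·y)·y = (1.80 + 1.1×0.51)×0.51 = 1.204 m²
P = b + 2y√(1+z²) = 1.80 + 2×0.51×√(1+1.1²) = 3.316 m
R = A/P = 1.204/3.316 = 0.3631 m
Q = (1/n)·A·R^(2/3)·S^(1/2) = (1/0.016) × 1.204 × 0.3631^(2/3) × 0.0053^(1/2) = 2.788 m³/s

2.79 m³/s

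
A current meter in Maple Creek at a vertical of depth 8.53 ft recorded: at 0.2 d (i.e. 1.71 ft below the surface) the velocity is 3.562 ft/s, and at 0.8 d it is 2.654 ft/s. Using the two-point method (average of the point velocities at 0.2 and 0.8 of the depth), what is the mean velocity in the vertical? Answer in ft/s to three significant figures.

v̄ = (3.562 + 2.654) / 2 = 3.108 ft/s

3.11 ft/s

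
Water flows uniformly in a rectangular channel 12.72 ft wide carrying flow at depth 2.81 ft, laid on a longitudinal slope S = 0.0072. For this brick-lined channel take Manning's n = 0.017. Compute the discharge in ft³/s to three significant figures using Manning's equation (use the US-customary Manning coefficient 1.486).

414 ft³/s

A = b·y = 12.72 × 2.81 = 35.74 ft²
P = b + 2y = 12.72 + 2×2.81 = 18.34 ft
R = A/P = 35.74/18.34 = 1.949 ft
Q = (1.486/n)·A·R^(2/3)·S^(1/2) = (1.486/0.017) × 35.74 × 1.949^(2/3) × 0.0072^(1/2) = 413.6 ft³/s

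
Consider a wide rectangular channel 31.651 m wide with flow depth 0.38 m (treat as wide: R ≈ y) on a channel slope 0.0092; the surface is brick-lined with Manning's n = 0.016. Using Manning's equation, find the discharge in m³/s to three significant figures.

37.8 m³/s

A = b·y = 31.651 × 0.38 = 12.03 m²
Wide channel: R ≈ y = 0.38 m
Q = (1/n)·A·R^(2/3)·S^(1/2) = (1/0.016) × 12.03 × 0.3800^(2/3) × 0.0092^(1/2) = 37.83 m³/s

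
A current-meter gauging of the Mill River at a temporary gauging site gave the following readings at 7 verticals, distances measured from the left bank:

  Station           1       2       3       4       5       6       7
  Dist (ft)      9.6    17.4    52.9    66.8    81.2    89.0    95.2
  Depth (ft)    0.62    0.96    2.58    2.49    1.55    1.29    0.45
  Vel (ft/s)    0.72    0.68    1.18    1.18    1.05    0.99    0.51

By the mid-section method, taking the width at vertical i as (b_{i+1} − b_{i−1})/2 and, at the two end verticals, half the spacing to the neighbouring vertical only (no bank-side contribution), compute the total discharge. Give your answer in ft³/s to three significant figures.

160 ft³/s

w_1 = (17.4 − 9.6)/2 = 3.9 ft; q_1 = 0.72 × 0.62 × 3.9 = 1.741 ft³/s
w_2 = (52.9 − 9.6)/2 = 21.65 ft; q_2 = 0.68 × 0.96 × 21.65 = 14.13 ft³/s
w_3 = (66.8 − 17.4)/2 = 24.7 ft; q_3 = 1.18 × 2.58 × 24.7 = 75.20 ft³/s
w_4 = (81.2 − 52.9)/2 = 14.15 ft; q_4 = 1.18 × 2.49 × 14.15 = 41.58 ft³/s
w_5 = (89.0 − 66.8)/2 = 11.1 ft; q_5 = 1.05 × 1.55 × 11.1 = 18.07 ft³/s
w_6 = (95.2 − 81.2)/2 = 7 ft; q_6 = 0.99 × 1.29 × 7 = 8.940 ft³/s
w_7 = (95.2 − 89.0)/2 = 3.1 ft; q_7 = 0.51 × 0.45 × 3.1 = 0.7115 ft³/s
Q = Σ qᵢ = 160.4 ft³/s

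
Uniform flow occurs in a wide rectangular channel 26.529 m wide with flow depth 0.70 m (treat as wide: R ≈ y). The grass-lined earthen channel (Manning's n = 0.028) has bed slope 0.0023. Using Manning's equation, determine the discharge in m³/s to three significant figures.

A = b·y = 26.529 × 0.70 = 18.57 m²
Wide channel: R ≈ y = 0.70 m
Q = (1/n)·A·R^(2/3)·S^(1/2) = (1/0.028) × 18.57 × 0.7000^(2/3) × 0.0023^(1/2) = 25.08 m³/s

25.1 m³/s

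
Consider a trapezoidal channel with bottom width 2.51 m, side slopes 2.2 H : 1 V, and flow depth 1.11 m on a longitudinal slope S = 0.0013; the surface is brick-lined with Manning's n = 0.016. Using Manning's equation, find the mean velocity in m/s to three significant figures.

1.77 m/s

A = (b + z·y)·y = (2.51 + 2.2×1.11)×1.11 = 5.497 m²
P = b + 2y√(1+z²) = 2.51 + 2×1.11×√(1+2.2²) = 7.875 m
R = A/P = 5.497/7.875 = 0.6980 m
Q = (1/n)·A·R^(2/3)·S^(1/2) = (1/0.016) × 5.497 × 0.6980^(2/3) × 0.0013^(1/2) = 9.747 m³/s
V = Q/A = 9.747/5.497 = 1.773 m/s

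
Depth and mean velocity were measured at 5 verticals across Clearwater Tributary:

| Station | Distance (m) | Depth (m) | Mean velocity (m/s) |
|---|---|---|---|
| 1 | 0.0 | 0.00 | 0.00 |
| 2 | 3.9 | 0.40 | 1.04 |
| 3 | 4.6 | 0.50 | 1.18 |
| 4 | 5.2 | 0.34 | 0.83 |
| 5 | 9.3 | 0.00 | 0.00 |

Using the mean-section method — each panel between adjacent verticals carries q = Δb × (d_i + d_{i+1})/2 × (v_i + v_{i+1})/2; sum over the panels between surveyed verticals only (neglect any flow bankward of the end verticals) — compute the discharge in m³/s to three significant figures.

1.30 m³/s

Panel 1-2: Δb = 3.9 m, d̄ = (0.00+0.40)/2 = 0.2, v̄ = (0.00+1.04)/2 = 0.52 → q = 3.9×0.2×0.52 = 0.4056 m³/s
Panel 2-3: Δb = 0.7 m, d̄ = (0.40+0.50)/2 = 0.45, v̄ = (1.04+1.18)/2 = 1.11 → q = 0.7×0.45×1.11 = 0.3497 m³/s
Panel 3-4: Δb = 0.6 m, d̄ = (0.50+0.34)/2 = 0.42, v̄ = (1.18+0.83)/2 = 1.005 → q = 0.6×0.42×1.005 = 0.2533 m³/s
Panel 4-5: Δb = 4.1 m, d̄ = (0.34+0.00)/2 = 0.17, v̄ = (0.83+0.00)/2 = 0.415 → q = 4.1×0.17×0.415 = 0.2893 m³/s
Q = Σ q = 1.298 m³/s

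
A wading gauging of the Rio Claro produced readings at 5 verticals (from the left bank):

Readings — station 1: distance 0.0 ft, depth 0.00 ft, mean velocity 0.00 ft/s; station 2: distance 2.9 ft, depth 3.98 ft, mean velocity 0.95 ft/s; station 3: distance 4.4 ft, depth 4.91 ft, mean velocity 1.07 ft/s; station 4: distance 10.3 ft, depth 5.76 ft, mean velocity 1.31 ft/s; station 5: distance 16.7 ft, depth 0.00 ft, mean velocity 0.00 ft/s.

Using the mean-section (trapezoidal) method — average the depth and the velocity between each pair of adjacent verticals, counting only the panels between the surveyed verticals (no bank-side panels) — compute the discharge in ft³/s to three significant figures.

Panel 1-2: Δb = 2.9 ft, d̄ = (0.00+3.98)/2 = 1.99, v̄ = (0.00+0.95)/2 = 0.475 → q = 2.9×1.99×0.475 = 2.741 ft³/s
Panel 2-3: Δb = 1.5 ft, d̄ = (3.98+4.91)/2 = 4.445, v̄ = (0.95+1.07)/2 = 1.01 → q = 1.5×4.445×1.01 = 6.734 ft³/s
Panel 3-4: Δb = 5.9 ft, d̄ = (4.91+5.76)/2 = 5.335, v̄ = (1.07+1.31)/2 = 1.19 → q = 5.9×5.335×1.19 = 37.46 ft³/s
Panel 4-5: Δb = 6.4 ft, d̄ = (5.76+0.00)/2 = 2.88, v̄ = (1.31+0.00)/2 = 0.655 → q = 6.4×2.88×0.655 = 12.07 ft³/s
Q = Σ q = 59.01 ft³/s

59.0 ft³/s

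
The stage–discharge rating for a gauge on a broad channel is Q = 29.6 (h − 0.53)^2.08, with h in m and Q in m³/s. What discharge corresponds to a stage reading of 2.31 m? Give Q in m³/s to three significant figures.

Q = 29.6 × (2.31 − 0.53)^2.08 = 29.6 × 1.78^2.08 = 98.21 m³/s

98.2 m³/s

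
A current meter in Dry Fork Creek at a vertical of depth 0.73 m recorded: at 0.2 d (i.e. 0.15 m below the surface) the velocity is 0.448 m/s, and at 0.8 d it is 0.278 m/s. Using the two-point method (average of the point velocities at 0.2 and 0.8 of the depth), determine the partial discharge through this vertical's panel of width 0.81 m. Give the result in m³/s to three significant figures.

v̄ = (0.448 + 0.278) / 2 = 0.3630 m/s
q = v̄ × d × w = 0.3630 × 0.73 × 0.81 = 0.2146 m³/s

0.215 m³/s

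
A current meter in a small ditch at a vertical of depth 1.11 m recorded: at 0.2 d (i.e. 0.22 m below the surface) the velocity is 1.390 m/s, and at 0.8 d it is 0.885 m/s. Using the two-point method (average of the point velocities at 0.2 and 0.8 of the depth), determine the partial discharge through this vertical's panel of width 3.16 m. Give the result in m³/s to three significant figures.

3.99 m³/s

v̄ = (1.390 + 0.885) / 2 = 1.138 m/s
q = v̄ × d × w = 1.138 × 1.11 × 3.16 = 3.990 m³/s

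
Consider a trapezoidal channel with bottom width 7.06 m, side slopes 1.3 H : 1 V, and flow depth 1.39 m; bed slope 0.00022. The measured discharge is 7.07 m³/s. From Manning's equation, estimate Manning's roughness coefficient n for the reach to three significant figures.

A = (b + z·y)·y = (7.06 + 1.3×1.39)×1.39 = 12.33 m²
P = b + 2y√(1+z²) = 7.06 + 2×1.39×√(1+1.3²) = 11.62 m
R = A/P = 12.33/11.62 = 1.061 m
n = (1/Q)·A·R^(2/3)·S^(1/2) = (1/7.07) × 12.33 × 1.040 × 0.01483 = 0.02689

0.0269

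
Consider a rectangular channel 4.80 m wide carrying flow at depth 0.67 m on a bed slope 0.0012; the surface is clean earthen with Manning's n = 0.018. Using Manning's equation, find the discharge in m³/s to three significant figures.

4.02 m³/s

A = b·y = 4.80 × 0.67 = 3.216 m²
P = b + 2y = 4.80 + 2×0.67 = 6.140 m
R = A/P = 3.216/6.140 = 0.5238 m
Q = (1/n)·A·R^(2/3)·S^(1/2) = (1/0.018) × 3.216 × 0.5238^(2/3) × 0.0012^(1/2) = 4.022 m³/s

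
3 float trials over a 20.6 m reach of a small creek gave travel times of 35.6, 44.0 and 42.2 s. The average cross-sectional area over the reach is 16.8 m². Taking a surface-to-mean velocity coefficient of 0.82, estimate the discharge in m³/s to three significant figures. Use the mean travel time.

6.99 m³/s

t̄ = (35.6 + 44.0 + 42.2) / 3 = 40.6 s
v_surface = L / t̄ = 20.6 / 40.6 = 0.5074 m/s
v_mean = 0.82 × 0.5074 = 0.4161 m/s
Q = A × v_mean = 16.8 × 0.4161 = 6.990 m³/s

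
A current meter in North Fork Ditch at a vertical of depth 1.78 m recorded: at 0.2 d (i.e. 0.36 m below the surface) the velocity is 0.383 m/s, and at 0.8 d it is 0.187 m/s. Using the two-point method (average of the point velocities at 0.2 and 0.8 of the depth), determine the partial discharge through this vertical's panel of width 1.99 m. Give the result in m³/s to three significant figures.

v̄ = (0.383 + 0.187) / 2 = 0.2850 m/s
q = v̄ × d × w = 0.2850 × 1.78 × 1.99 = 1.010 m³/s

1.01 m³/s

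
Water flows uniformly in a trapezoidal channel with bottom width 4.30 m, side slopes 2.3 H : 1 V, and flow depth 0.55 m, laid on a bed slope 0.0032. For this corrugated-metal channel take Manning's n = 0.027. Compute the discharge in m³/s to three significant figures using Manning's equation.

3.67 m³/s

A = (b + z·y)·y = (4.30 + 2.3×0.55)×0.55 = 3.061 m²
P = b + 2y√(1+z²) = 4.30 + 2×0.55×√(1+2.3²) = 7.059 m
R = A/P = 3.061/7.059 = 0.4336 m
Q = (1/n)·A·R^(2/3)·S^(1/2) = (1/0.027) × 3.061 × 0.4336^(2/3) × 0.0032^(1/2) = 3.674 m³/s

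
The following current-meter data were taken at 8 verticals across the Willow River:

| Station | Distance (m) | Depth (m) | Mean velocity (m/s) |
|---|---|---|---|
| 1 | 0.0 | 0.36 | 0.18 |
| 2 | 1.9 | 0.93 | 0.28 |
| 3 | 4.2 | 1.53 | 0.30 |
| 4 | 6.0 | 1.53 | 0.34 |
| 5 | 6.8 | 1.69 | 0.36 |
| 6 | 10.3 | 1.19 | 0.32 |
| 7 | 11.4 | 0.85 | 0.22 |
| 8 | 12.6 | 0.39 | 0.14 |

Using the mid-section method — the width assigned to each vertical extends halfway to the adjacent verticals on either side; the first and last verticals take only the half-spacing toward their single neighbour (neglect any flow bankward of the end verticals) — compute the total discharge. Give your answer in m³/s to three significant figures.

w_1 = (1.9 − 0.0)/2 = 0.95 m; q_1 = 0.18 × 0.36 × 0.95 = 0.06156 m³/s
w_2 = (4.2 − 0.0)/2 = 2.1 m; q_2 = 0.28 × 0.93 × 2.1 = 0.5468 m³/s
w_3 = (6.0 − 1.9)/2 = 2.05 m; q_3 = 0.30 × 1.53 × 2.05 = 0.9410 m³/s
w_4 = (6.8 − 4.2)/2 = 1.3 m; q_4 = 0.34 × 1.53 × 1.3 = 0.6763 m³/s
w_5 = (10.3 − 6.0)/2 = 2.15 m; q_5 = 0.36 × 1.69 × 2.15 = 1.308 m³/s
w_6 = (11.4 − 6.8)/2 = 2.3 m; q_6 = 0.32 × 1.19 × 2.3 = 0.8758 m³/s
w_7 = (12.6 − 10.3)/2 = 1.15 m; q_7 = 0.22 × 0.85 × 1.15 = 0.2151 m³/s
w_8 = (12.6 − 11.4)/2 = 0.6 m; q_8 = 0.14 × 0.39 × 0.6 = 0.03276 m³/s
Q = Σ qᵢ = 4.657 m³/s

4.66 m³/s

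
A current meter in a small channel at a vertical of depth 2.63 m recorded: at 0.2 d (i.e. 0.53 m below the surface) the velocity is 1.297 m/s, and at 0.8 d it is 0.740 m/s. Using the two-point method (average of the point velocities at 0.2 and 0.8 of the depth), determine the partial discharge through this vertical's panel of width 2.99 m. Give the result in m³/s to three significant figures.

8.01 m³/s

v̄ = (1.297 + 0.740) / 2 = 1.019 m/s
q = v̄ × d × w = 1.019 × 2.63 × 2.99 = 8.009 m³/s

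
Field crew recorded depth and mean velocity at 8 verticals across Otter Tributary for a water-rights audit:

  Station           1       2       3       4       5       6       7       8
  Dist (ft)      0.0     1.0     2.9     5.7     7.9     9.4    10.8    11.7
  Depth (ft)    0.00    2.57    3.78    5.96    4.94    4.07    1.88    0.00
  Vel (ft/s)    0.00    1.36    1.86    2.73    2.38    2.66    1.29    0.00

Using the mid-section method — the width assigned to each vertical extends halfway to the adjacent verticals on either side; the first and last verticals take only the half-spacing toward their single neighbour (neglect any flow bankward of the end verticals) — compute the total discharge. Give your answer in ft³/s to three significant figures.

103 ft³/s

w_2 = (2.9 − 0.0)/2 = 1.45 ft; q_2 = 1.36 × 2.57 × 1.45 = 5.068 ft³/s
w_3 = (5.7 − 1.0)/2 = 2.35 ft; q_3 = 1.86 × 3.78 × 2.35 = 16.52 ft³/s
w_4 = (7.9 − 2.9)/2 = 2.5 ft; q_4 = 2.73 × 5.96 × 2.5 = 40.68 ft³/s
w_5 = (9.4 − 5.7)/2 = 1.85 ft; q_5 = 2.38 × 4.94 × 1.85 = 21.75 ft³/s
w_6 = (10.8 − 7.9)/2 = 1.45 ft; q_6 = 2.66 × 4.07 × 1.45 = 15.70 ft³/s
w_7 = (11.7 − 9.4)/2 = 1.15 ft; q_7 = 1.29 × 1.88 × 1.15 = 2.789 ft³/s
Stations 1, 8 contribute zero (depth or velocity is 0).
Q = Σ qᵢ = 102.5 ft³/s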